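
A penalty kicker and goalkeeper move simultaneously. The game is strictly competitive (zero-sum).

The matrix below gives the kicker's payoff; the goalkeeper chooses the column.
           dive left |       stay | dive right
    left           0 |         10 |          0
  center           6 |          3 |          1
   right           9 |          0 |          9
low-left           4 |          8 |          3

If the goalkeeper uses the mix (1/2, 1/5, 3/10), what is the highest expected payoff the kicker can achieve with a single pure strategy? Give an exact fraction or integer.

left: (0)·(1/2) + (10)·(1/5) + (0)·(3/10) = 2.
center: (6)·(1/2) + (3)·(1/5) + (1)·(3/10) = 39/10.
right: (9)·(1/2) + (0)·(1/5) + (9)·(3/10) = 36/5.
low-left: (4)·(1/2) + (8)·(1/5) + (3)·(3/10) = 9/2.
The best pure response is right with expected payoff 36/5.

36/5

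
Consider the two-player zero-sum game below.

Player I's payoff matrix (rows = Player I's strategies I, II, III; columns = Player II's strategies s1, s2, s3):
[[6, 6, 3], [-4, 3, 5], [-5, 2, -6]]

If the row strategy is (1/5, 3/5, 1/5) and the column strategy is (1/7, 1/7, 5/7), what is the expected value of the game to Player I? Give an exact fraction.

Against (1/7, 1/7, 5/7), each row's expected payoff is I: 27/7; II: 24/7; III: -33/7.
Taking the (1/5, 3/5, 1/5)-weighted average: (1/5)·(27/7) + (3/5)·(24/7) + (1/5)·(-33/7) = 66/35.

66/35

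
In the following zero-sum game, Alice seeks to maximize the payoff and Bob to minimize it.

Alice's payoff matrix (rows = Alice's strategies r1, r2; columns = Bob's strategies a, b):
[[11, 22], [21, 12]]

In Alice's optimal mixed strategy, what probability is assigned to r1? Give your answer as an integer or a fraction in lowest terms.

9/20

Row minima are 11 and 12, so Alice's maximin is 12; column maxima are 21 and 22, so Bob's minimax is 21. These differ, so the equilibrium is in mixed strategies.
Let Alice play r1 with probability p. Bob is indifferent when 11p + 21(1−p) = 22p + 12(1−p), giving p = 9/20.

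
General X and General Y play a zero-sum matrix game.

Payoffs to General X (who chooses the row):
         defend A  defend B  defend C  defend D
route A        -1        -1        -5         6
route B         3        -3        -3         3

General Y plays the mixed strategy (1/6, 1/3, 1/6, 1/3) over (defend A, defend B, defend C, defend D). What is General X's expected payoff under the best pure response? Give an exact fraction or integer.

route A: (-1)·(1/6) + (-1)·(1/3) + (-5)·(1/6) + (6)·(1/3) = 2/3.
route B: (3)·(1/6) + (-3)·(1/3) + (-3)·(1/6) + (3)·(1/3) = 0.
The best pure response is route A with expected payoff 2/3.

2/3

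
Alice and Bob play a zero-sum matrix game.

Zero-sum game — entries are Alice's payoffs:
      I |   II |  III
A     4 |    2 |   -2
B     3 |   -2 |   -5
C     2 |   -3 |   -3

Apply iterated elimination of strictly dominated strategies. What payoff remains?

-2

Column I is strictly dominated by II for Bob (2<4, -2<3, -3<2); eliminate I.
Row C is strictly dominated by row A (2>-3, -2>-3); eliminate C.
Column II is strictly dominated by III for Bob (-2<2, -5<-2); eliminate II.
Row B is strictly dominated by row A (-2>-5); eliminate B.
Only (A, III) remains, with payoff -2.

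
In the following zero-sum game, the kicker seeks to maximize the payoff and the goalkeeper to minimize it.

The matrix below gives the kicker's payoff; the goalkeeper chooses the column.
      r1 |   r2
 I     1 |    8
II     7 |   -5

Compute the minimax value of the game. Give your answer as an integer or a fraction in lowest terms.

Row minima are 1 and -5, so the kicker's maximin is 1; column maxima are 7 and 8, so the goalkeeper's minimax is 7. These differ, so the equilibrium is in mixed strategies.
Let the kicker play I with probability p. The goalkeeper is indifferent when p + 7(1−p) = 8p − 5(1−p), giving p = 12/19.
Let the goalkeeper play r1 with probability q. The kicker is indifferent when q + 8(1−q) = 7q − 5(1−q), giving q = 13/19.
The value is 1·(13/19) + (8)·(6/19) = 61/19.

61/19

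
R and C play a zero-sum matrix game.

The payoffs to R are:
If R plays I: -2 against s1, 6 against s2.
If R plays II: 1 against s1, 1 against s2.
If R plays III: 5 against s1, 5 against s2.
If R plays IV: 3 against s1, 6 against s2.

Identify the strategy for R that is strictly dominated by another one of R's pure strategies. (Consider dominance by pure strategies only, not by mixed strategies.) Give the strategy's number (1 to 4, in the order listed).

2

Compare II with III: 5 > 1, 5 > 1.
So III strictly dominates II for R; II is strictly dominated.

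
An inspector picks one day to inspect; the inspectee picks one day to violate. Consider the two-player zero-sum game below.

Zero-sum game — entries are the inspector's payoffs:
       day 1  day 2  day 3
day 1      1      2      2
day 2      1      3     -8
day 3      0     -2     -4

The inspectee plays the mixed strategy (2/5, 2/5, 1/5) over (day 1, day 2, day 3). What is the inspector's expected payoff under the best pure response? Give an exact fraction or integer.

8/5

day 1: (1)·(2/5) + (2)·(2/5) + (2)·(1/5) = 8/5.
day 2: (1)·(2/5) + (3)·(2/5) + (-8)·(1/5) = 0.
day 3: (0)·(2/5) + (-2)·(2/5) + (-4)·(1/5) = -8/5.
The best pure response is day 1 with expected payoff 8/5.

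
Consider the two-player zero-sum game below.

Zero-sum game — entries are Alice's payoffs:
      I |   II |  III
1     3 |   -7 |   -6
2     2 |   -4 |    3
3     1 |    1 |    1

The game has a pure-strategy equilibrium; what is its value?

Row minima: -7, -4, 1 → Alice's maximin is 1.
Column maxima: 3, 1, 3 → Bob's minimax is 1.
They coincide at (3, II), so the value is 1.

1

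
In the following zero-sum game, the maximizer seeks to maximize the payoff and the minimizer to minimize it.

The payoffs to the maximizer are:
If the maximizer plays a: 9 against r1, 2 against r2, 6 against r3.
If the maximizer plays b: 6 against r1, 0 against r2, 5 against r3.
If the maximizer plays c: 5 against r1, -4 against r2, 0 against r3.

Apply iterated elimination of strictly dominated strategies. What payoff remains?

2

Column r1 is strictly dominated by r2 for the minimizer (2<9, 0<6, -4<5); eliminate r1.
Row b is strictly dominated by row a (2>0, 6>5); eliminate b.
Column r3 is strictly dominated by r2 for the minimizer (2<6, -4<0); eliminate r3.
Row c is strictly dominated by row a (2>-4); eliminate c.
Only (a, r2) remains, with payoff 2.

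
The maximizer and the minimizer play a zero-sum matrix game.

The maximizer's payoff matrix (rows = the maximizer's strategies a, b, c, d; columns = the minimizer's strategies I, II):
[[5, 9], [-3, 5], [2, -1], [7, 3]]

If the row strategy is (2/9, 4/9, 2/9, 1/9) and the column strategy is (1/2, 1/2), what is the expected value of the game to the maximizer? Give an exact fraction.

8/3

Against (1/2, 1/2), each row's expected payoff is a: 7; b: 1; c: 1/2; d: 5.
Taking the (2/9, 4/9, 2/9, 1/9)-weighted average: (2/9)·(7) + (4/9)·(1) + (2/9)·(1/2) + (1/9)·(5) = 8/3.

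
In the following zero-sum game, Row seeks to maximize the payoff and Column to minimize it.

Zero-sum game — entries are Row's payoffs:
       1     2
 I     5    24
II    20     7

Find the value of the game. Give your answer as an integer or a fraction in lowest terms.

Row minima are 5 and 7, so Row's maximin is 7; column maxima are 20 and 24, so Column's minimax is 20. These differ, so the equilibrium is in mixed strategies.
Let Row play I with probability p. Column is indifferent when 5p + 20(1−p) = 24p + 7(1−p), giving p = 13/32.
Let Column play 1 with probability q. Row is indifferent when 5q + 24(1−q) = 20q + 7(1−q), giving q = 17/32.
The value is 5·(17/32) + (24)·(15/32) = 445/32.

445/32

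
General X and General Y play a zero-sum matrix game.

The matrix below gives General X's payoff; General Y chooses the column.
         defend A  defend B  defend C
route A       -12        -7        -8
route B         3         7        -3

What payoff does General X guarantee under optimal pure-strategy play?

Row minima: -12, -3 → General X's maximin is -3.
Column maxima: 3, 7, -3 → General Y's minimax is -3.
They coincide at (route B, defend C), so the value is -3.

-3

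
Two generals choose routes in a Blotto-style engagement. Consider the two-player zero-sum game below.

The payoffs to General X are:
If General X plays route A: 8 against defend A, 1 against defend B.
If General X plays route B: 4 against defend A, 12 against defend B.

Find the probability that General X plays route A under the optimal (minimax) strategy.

8/15

Row minima are 1 and 4, so General X's maximin is 4; column maxima are 8 and 12, so General Y's minimax is 8. These differ, so the equilibrium is in mixed strategies.
Let General X play route A with probability p. General Y is indifferent when 8p + 4(1−p) = p + 12(1−p), giving p = 8/15.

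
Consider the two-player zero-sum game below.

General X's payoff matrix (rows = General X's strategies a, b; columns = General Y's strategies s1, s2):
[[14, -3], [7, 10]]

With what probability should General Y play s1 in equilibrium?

Row minima are -3 and 7, so General X's maximin is 7; column maxima are 14 and 10, so General Y's minimax is 10. These differ, so the equilibrium is in mixed strategies.
Let General Y play s1 with probability q. General X is indifferent when 14q − 3(1−q) = 7q + 10(1−q), giving q = 13/20.

13/20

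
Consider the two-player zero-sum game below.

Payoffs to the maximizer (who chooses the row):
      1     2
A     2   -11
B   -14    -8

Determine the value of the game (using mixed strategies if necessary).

Row minima are -11 and -14, so the maximizer's maximin is -11; column maxima are 2 and -8, so the minimizer's minimax is -8. These differ, so the equilibrium is in mixed strategies.
Let the maximizer play A with probability p. The minimizer is indifferent when 2p − 14(1−p) = −11p − 8(1−p), giving p = 6/19.
Let the minimizer play 1 with probability q. The maximizer is indifferent when 2q − 11(1−q) = −14q − 8(1−q), giving q = 3/19.
The value is 2·(3/19) + (-11)·(16/19) = -170/19.

-170/19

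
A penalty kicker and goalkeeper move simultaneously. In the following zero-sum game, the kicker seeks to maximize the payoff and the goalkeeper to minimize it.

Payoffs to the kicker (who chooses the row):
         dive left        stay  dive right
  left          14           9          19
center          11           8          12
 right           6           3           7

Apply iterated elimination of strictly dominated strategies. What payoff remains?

Row right is strictly dominated by row left (14>6, 9>3, 19>7); eliminate right.
Row center is strictly dominated by row left (14>11, 9>8, 19>12); eliminate center.
Column dive right is strictly dominated by dive left for the goalkeeper (14<19); eliminate dive right.
Column dive left is strictly dominated by stay for the goalkeeper (9<14); eliminate dive left.
Only (left, stay) remains, with payoff 9.

9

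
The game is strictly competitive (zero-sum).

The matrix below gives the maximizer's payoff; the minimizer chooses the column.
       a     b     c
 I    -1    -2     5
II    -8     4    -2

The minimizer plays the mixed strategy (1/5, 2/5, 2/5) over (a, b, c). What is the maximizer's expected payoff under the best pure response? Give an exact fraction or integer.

1

I: (-1)·(1/5) + (-2)·(2/5) + (5)·(2/5) = 1.
II: (-8)·(1/5) + (4)·(2/5) + (-2)·(2/5) = -4/5.
The best pure response is I with expected payoff 1.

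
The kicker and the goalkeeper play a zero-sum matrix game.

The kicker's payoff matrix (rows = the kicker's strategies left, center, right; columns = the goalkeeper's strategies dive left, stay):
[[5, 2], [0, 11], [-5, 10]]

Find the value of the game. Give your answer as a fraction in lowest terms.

55/14

Row right is strictly dominated by row center, so the kicker never plays it.
The remaining 2×2 game on (left, center) × (dive left, stay) has no saddle point. Let the kicker play left with probability p; indifference gives 5p = 2p + 11(1−p), so p = 11/14.
Similarly the goalkeeper's optimal q on dive left is 9/14, and the value is 5·(9/14) + (2)·(5/14) = 55/14.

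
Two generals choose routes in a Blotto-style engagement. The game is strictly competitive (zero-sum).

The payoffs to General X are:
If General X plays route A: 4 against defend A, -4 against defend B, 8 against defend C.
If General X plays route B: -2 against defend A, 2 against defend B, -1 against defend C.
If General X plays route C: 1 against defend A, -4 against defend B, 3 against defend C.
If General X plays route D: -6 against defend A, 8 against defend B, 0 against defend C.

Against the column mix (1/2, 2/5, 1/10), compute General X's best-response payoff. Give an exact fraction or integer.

6/5

route A: (4)·(1/2) + (-4)·(2/5) + (8)·(1/10) = 6/5.
route B: (-2)·(1/2) + (2)·(2/5) + (-1)·(1/10) = -3/10.
route C: (1)·(1/2) + (-4)·(2/5) + (3)·(1/10) = -4/5.
route D: (-6)·(1/2) + (8)·(2/5) + (0)·(1/10) = 1/5.
The best pure response is route A with expected payoff 6/5.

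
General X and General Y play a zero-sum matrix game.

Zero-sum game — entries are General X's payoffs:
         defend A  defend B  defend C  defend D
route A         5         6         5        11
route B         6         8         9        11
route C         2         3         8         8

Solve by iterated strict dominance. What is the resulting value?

Row route C is strictly dominated by row route B (6>2, 8>3, 9>8, 11>8); eliminate route C.
Column defend D is strictly dominated by defend A for General Y (5<11, 6<11); eliminate defend D.
Column defend B is strictly dominated by defend A for General Y (5<6, 6<8); eliminate defend B.
Row route A is strictly dominated by row route B (6>5, 9>5); eliminate route A.
Column defend C is strictly dominated by defend A for General Y (6<9); eliminate defend C.
Only (route B, defend A) remains, with payoff 6.

6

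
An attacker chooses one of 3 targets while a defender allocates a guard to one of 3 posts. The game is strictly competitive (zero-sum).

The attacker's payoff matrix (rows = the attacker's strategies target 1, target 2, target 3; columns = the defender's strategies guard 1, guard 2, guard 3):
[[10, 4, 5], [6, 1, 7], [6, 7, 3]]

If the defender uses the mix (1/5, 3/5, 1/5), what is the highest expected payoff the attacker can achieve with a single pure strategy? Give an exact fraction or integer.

6

target 1: (10)·(1/5) + (4)·(3/5) + (5)·(1/5) = 27/5.
target 2: (6)·(1/5) + (1)·(3/5) + (7)·(1/5) = 16/5.
target 3: (6)·(1/5) + (7)·(3/5) + (3)·(1/5) = 6.
The best pure response is target 3 with expected payoff 6.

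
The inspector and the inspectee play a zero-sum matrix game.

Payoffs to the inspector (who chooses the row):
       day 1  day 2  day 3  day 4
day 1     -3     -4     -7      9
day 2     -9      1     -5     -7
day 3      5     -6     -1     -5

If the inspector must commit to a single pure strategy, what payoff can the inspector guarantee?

-6

The worst-case payoff for each row is day 1: -7, day 2: -9, day 3: -6.
The best of these is -6.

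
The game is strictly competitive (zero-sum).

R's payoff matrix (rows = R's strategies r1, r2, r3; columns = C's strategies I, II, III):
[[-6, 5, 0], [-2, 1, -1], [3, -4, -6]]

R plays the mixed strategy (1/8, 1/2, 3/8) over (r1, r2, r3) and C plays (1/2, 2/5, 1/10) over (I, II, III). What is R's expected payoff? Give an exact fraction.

-59/80

Against (1/2, 2/5, 1/10), each row's expected payoff is r1: -1; r2: -7/10; r3: -7/10.
Taking the (1/8, 1/2, 3/8)-weighted average: (1/8)·(-1) + (1/2)·(-7/10) + (3/8)·(-7/10) = -59/80.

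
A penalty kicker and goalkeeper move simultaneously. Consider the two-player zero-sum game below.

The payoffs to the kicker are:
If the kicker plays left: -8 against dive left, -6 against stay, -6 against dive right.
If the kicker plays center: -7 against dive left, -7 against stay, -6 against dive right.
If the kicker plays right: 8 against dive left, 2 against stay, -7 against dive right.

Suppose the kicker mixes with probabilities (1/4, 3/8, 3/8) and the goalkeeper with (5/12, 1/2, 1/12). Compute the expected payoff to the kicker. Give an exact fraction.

-139/48

Against (5/12, 1/2, 1/12), each row's expected payoff is left: -41/6; center: -83/12; right: 15/4.
Taking the (1/4, 3/8, 3/8)-weighted average: (1/4)·(-41/6) + (3/8)·(-83/12) + (3/8)·(15/4) = -139/48.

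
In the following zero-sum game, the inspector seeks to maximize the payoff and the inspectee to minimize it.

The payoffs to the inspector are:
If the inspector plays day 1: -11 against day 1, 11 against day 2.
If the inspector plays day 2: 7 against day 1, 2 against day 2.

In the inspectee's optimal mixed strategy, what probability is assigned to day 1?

1/3

Row minima are -11 and 2, so the inspector's maximin is 2; column maxima are 7 and 11, so the inspectee's minimax is 7. These differ, so the equilibrium is in mixed strategies.
Let the inspectee play day 1 with probability q. The inspector is indifferent when −11q + 11(1−q) = 7q + 2(1−q), giving q = 1/3.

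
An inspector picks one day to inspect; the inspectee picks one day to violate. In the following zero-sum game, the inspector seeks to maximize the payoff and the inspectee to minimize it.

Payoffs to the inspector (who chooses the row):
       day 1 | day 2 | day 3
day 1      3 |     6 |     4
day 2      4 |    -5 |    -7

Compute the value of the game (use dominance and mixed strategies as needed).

Column day 2 is strictly dominated by day 3 for the inspectee (it gives the inspector more in every row).
The remaining 2×2 game on (day 1, day 2) × (day 1, day 3) has no saddle point. Let the inspector play day 1 with probability p; indifference gives 3p + 4(1−p) = 4p − 7(1−p), so p = 11/12.
Similarly the inspectee's optimal q on day 1 is 11/12, and the value is 3·(11/12) + (4)·(1/12) = 37/12.

37/12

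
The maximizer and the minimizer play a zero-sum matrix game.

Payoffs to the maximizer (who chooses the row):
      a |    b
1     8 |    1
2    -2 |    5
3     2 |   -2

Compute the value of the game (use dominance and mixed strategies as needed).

3

Row 3 is strictly dominated by row 1, so the maximizer never plays it.
The remaining 2×2 game on (1, 2) × (a, b) has no saddle point. Let the maximizer play 1 with probability p; indifference gives 8p − 2(1−p) = p + 5(1−p), so p = 1/2.
Similarly the minimizer's optimal q on a is 2/7, and the value is 8·(2/7) + (1)·(5/7) = 3.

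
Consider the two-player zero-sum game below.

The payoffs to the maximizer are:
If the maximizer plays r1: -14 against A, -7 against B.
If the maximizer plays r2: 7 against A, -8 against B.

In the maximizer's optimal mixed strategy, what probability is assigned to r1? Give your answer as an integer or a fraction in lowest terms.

15/22

Row minima are -14 and -8, so the maximizer's maximin is -8; column maxima are 7 and -7, so the minimizer's minimax is -7. These differ, so the equilibrium is in mixed strategies.
Let the maximizer play r1 with probability p. The minimizer is indifferent when −14p + 7(1−p) = −7p − 8(1−p), giving p = 15/22.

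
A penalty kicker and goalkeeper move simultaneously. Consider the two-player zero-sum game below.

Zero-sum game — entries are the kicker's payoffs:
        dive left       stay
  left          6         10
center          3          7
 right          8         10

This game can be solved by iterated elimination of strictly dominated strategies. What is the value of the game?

8

Row center is strictly dominated by row left (6>3, 10>7); eliminate center.
Column stay is strictly dominated by dive left for the goalkeeper (6<10, 8<10); eliminate stay.
Row left is strictly dominated by row right (8>6); eliminate left.
Only (right, dive left) remains, with payoff 8.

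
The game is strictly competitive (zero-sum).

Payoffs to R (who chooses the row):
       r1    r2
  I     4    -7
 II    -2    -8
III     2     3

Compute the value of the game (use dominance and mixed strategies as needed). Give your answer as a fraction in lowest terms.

Row II is strictly dominated by row I, so R never plays it.
The remaining 2×2 game on (I, III) × (r1, r2) has no saddle point. Let R play I with probability p; indifference gives 4p + 2(1−p) = −7p + 3(1−p), so p = 1/12.
Similarly C's optimal q on r1 is 5/6, and the value is 4·(5/6) + (-7)·(1/6) = 13/6.

13/6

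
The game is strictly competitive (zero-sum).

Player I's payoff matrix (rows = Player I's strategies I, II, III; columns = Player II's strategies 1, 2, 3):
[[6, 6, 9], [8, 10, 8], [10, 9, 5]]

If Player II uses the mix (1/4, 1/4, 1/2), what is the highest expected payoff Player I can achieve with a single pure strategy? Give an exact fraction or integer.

17/2

I: (6)·(1/4) + (6)·(1/4) + (9)·(1/2) = 15/2.
II: (8)·(1/4) + (10)·(1/4) + (8)·(1/2) = 17/2.
III: (10)·(1/4) + (9)·(1/4) + (5)·(1/2) = 29/4.
The best pure response is II with expected payoff 17/2.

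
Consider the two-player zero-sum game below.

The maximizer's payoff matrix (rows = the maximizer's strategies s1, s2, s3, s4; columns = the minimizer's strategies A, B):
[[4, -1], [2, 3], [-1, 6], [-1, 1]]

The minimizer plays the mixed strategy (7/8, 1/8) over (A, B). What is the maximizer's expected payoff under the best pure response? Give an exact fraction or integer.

27/8

s1: (4)·(7/8) + (-1)·(1/8) = 27/8.
s2: (2)·(7/8) + (3)·(1/8) = 17/8.
s3: (-1)·(7/8) + (6)·(1/8) = -1/8.
s4: (-1)·(7/8) + (1)·(1/8) = -3/4.
The best pure response is s1 with expected payoff 27/8.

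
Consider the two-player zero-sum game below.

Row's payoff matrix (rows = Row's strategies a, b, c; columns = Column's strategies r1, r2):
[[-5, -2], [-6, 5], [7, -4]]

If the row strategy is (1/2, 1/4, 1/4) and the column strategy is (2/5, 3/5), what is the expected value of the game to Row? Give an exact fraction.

-27/20

Against (2/5, 3/5), each row's expected payoff is a: -16/5; b: 3/5; c: 2/5.
Taking the (1/2, 1/4, 1/4)-weighted average: (1/2)·(-16/5) + (1/4)·(3/5) + (1/4)·(2/5) = -27/20.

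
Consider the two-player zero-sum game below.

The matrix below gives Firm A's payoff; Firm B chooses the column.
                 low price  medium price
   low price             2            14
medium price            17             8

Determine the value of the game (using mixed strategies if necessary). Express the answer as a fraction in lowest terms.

Row minima are 2 and 8, so Firm A's maximin is 8; column maxima are 17 and 14, so Firm B's minimax is 14. These differ, so the equilibrium is in mixed strategies.
Let Firm A play low price with probability p. Firm B is indifferent when 2p + 17(1−p) = 14p + 8(1−p), giving p = 3/7.
Let Firm B play low price with probability q. Firm A is indifferent when 2q + 14(1−q) = 17q + 8(1−q), giving q = 2/7.
The value is 2·(2/7) + (14)·(5/7) = 74/7.

74/7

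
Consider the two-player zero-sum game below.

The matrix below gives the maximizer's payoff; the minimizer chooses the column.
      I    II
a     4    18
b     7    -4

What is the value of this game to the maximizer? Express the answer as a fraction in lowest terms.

142/25

Row minima are 4 and -4, so the maximizer's maximin is 4; column maxima are 7 and 18, so the minimizer's minimax is 7. These differ, so the equilibrium is in mixed strategies.
Let the maximizer play a with probability p. The minimizer is indifferent when 4p + 7(1−p) = 18p − 4(1−p), giving p = 11/25.
Let the minimizer play I with probability q. The maximizer is indifferent when 4q + 18(1−q) = 7q − 4(1−q), giving q = 22/25.
The value is 4·(22/25) + (18)·(3/25) = 142/25.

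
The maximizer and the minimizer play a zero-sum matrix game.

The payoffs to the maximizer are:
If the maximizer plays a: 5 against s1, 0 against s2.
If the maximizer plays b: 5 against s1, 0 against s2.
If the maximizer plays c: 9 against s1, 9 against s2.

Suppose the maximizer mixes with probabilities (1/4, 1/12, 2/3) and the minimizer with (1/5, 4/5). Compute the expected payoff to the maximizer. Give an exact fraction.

19/3

Against (1/5, 4/5), each row's expected payoff is a: 1; b: 1; c: 9.
Taking the (1/4, 1/12, 2/3)-weighted average: (1/4)·(1) + (1/12)·(1) + (2/3)·(9) = 19/3.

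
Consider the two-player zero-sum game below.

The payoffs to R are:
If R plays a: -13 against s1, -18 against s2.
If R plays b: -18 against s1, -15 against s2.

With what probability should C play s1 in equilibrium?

3/8

Row minima are -18 and -18, so R's maximin is -18; column maxima are -13 and -15, so C's minimax is -15. These differ, so the equilibrium is in mixed strategies.
Let C play s1 with probability q. R is indifferent when −13q − 18(1−q) = −18q − 15(1−q), giving q = 3/8.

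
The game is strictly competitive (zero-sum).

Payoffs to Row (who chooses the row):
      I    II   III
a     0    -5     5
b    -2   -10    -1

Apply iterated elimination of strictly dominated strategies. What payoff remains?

-5

Row b is strictly dominated by row a (0>-2, -5>-10, 5>-1); eliminate b.
Column III is strictly dominated by I for Column (0<5); eliminate III.
Column I is strictly dominated by II for Column (-5<0); eliminate I.
Only (a, II) remains, with payoff -5.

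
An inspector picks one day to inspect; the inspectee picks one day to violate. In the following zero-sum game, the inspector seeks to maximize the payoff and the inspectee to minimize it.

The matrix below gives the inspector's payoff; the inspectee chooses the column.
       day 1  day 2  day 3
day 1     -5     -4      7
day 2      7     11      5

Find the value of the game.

37/7

Column day 2 is strictly dominated by day 1 for the inspectee (it gives the inspector more in every row).
The remaining 2×2 game on (day 1, day 2) × (day 1, day 3) has no saddle point. Let the inspector play day 1 with probability p; indifference gives −5p + 7(1−p) = 7p + 5(1−p), so p = 1/7.
Similarly the inspectee's optimal q on day 1 is 1/7, and the value is -5·(1/7) + (7)·(6/7) = 37/7.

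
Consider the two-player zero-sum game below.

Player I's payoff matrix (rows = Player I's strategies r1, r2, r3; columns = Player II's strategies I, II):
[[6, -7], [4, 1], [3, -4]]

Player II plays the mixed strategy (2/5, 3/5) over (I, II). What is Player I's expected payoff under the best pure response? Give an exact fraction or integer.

11/5

r1: (6)·(2/5) + (-7)·(3/5) = -9/5.
r2: (4)·(2/5) + (1)·(3/5) = 11/5.
r3: (3)·(2/5) + (-4)·(3/5) = -6/5.
The best pure response is r2 with expected payoff 11/5.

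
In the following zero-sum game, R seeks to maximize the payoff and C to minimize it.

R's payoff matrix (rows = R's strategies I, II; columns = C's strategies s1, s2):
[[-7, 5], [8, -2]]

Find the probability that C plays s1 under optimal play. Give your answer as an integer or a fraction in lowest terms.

Row minima are -7 and -2, so R's maximin is -2; column maxima are 8 and 5, so C's minimax is 5. These differ, so the equilibrium is in mixed strategies.
Let C play s1 with probability q. R is indifferent when −7q + 5(1−q) = 8q − 2(1−q), giving q = 7/22.

7/22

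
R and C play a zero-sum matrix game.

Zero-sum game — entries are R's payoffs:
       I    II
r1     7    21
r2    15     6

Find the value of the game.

Row minima are 7 and 6, so R's maximin is 7; column maxima are 15 and 21, so C's minimax is 15. These differ, so the equilibrium is in mixed strategies.
Let R play r1 with probability p. C is indifferent when 7p + 15(1−p) = 21p + 6(1−p), giving p = 9/23.
Let C play I with probability q. R is indifferent when 7q + 21(1−q) = 15q + 6(1−q), giving q = 15/23.
The value is 7·(15/23) + (21)·(8/23) = 273/23.

273/23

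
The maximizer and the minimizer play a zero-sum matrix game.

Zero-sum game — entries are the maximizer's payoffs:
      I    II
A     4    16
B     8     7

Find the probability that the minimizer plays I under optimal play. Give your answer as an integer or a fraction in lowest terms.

Row minima are 4 and 7, so the maximizer's maximin is 7; column maxima are 8 and 16, so the minimizer's minimax is 8. These differ, so the equilibrium is in mixed strategies.
Let the minimizer play I with probability q. The maximizer is indifferent when 4q + 16(1−q) = 8q + 7(1−q), giving q = 9/13.

9/13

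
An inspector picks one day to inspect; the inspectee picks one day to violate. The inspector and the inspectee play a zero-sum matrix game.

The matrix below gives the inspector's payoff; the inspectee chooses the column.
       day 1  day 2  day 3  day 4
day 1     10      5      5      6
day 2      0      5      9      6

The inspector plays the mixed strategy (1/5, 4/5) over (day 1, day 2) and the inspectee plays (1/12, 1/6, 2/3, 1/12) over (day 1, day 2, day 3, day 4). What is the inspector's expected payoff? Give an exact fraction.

Against (1/12, 1/6, 2/3, 1/12), each row's expected payoff is day 1: 11/2; day 2: 22/3.
Taking the (1/5, 4/5)-weighted average: (1/5)·(11/2) + (4/5)·(22/3) = 209/30.

209/30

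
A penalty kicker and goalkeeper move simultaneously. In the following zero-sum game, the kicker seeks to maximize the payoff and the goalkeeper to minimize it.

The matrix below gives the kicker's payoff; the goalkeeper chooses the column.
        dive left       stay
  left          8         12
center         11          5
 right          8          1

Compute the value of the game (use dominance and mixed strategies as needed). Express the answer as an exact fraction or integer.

Row right is strictly dominated by row center, so the kicker never plays it.
The remaining 2×2 game on (left, center) × (dive left, stay) has no saddle point. Let the kicker play left with probability p; indifference gives 8p + 11(1−p) = 12p + 5(1−p), so p = 3/5.
Similarly the goalkeeper's optimal q on dive left is 7/10, and the value is 8·(7/10) + (12)·(3/10) = 46/5.

46/5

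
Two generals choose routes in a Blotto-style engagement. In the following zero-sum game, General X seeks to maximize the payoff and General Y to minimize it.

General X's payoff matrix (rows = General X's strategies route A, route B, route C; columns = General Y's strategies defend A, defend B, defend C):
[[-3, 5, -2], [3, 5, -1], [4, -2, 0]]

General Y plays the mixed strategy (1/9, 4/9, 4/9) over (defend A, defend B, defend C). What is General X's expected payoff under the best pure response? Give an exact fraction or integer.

route A: (-3)·(1/9) + (5)·(4/9) + (-2)·(4/9) = 1.
route B: (3)·(1/9) + (5)·(4/9) + (-1)·(4/9) = 19/9.
route C: (4)·(1/9) + (-2)·(4/9) + (0)·(4/9) = -4/9.
The best pure response is route B with expected payoff 19/9.

19/9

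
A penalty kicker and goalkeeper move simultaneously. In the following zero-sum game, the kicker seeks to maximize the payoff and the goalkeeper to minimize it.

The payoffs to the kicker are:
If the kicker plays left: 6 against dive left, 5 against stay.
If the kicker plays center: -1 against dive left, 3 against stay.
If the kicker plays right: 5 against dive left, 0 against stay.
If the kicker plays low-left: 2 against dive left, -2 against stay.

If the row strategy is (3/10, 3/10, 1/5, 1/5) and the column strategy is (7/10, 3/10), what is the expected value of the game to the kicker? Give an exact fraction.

263/100

Against (7/10, 3/10), each row's expected payoff is left: 57/10; center: 1/5; right: 7/2; low-left: 4/5.
Taking the (3/10, 3/10, 1/5, 1/5)-weighted average: (3/10)·(57/10) + (3/10)·(1/5) + (1/5)·(7/2) + (1/5)·(4/5) = 263/100.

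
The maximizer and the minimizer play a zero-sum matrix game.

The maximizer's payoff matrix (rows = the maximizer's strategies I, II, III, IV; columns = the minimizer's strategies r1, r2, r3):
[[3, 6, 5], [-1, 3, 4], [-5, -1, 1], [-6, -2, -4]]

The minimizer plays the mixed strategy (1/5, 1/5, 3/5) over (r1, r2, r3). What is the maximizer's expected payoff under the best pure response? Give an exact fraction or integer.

24/5

I: (3)·(1/5) + (6)·(1/5) + (5)·(3/5) = 24/5.
II: (-1)·(1/5) + (3)·(1/5) + (4)·(3/5) = 14/5.
III: (-5)·(1/5) + (-1)·(1/5) + (1)·(3/5) = -3/5.
IV: (-6)·(1/5) + (-2)·(1/5) + (-4)·(3/5) = -4.
The best pure response is I with expected payoff 24/5.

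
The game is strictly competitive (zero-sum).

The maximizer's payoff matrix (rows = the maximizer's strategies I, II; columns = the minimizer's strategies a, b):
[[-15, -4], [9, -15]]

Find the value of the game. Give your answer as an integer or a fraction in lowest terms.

-261/35

Row minima are -15 and -15, so the maximizer's maximin is -15; column maxima are 9 and -4, so the minimizer's minimax is -4. These differ, so the equilibrium is in mixed strategies.
Let the maximizer play I with probability p. The minimizer is indifferent when −15p + 9(1−p) = −4p − 15(1−p), giving p = 24/35.
Let the minimizer play a with probability q. The maximizer is indifferent when −15q − 4(1−q) = 9q − 15(1−q), giving q = 11/35.
The value is -15·(11/35) + (-4)·(24/35) = -261/35.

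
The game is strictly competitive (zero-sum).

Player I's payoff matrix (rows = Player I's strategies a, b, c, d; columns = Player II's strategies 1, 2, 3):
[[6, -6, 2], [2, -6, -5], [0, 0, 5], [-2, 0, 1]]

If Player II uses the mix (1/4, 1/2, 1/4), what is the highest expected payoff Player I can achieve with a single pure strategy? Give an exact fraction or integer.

5/4

a: (6)·(1/4) + (-6)·(1/2) + (2)·(1/4) = -1.
b: (2)·(1/4) + (-6)·(1/2) + (-5)·(1/4) = -15/4.
c: (0)·(1/4) + (0)·(1/2) + (5)·(1/4) = 5/4.
d: (-2)·(1/4) + (0)·(1/2) + (1)·(1/4) = -1/4.
The best pure response is c with expected payoff 5/4.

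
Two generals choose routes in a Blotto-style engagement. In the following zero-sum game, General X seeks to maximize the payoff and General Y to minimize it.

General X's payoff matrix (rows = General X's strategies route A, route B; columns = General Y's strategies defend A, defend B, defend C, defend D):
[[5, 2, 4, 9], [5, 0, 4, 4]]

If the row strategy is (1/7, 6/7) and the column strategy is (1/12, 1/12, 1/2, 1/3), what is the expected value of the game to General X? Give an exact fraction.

Against (1/12, 1/12, 1/2, 1/3), each row's expected payoff is route A: 67/12; route B: 15/4.
Taking the (1/7, 6/7)-weighted average: (1/7)·(67/12) + (6/7)·(15/4) = 337/84.

337/84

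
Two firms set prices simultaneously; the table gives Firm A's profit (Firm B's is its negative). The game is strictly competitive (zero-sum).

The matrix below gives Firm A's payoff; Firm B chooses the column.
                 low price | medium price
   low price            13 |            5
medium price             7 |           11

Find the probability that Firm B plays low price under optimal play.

1/2

Row minima are 5 and 7, so Firm A's maximin is 7; column maxima are 13 and 11, so Firm B's minimax is 11. These differ, so the equilibrium is in mixed strategies.
Let Firm B play low price with probability q. Firm A is indifferent when 13q + 5(1−q) = 7q + 11(1−q), giving q = 1/2.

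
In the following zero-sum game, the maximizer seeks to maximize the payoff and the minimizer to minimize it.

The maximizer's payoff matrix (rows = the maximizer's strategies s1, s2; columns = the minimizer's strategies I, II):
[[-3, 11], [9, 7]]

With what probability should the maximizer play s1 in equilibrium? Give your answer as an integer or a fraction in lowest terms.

1/8

Row minima are -3 and 7, so the maximizer's maximin is 7; column maxima are 9 and 11, so the minimizer's minimax is 9. These differ, so the equilibrium is in mixed strategies.
Let the maximizer play s1 with probability p. The minimizer is indifferent when −3p + 9(1−p) = 11p + 7(1−p), giving p = 1/8.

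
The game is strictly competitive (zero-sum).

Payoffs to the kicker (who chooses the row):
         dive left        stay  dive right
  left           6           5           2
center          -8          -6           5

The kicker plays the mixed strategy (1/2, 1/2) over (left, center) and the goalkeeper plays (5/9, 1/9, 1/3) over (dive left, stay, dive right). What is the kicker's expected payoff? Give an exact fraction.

Against (5/9, 1/9, 1/3), each row's expected payoff is left: 41/9; center: -31/9.
Taking the (1/2, 1/2)-weighted average: (1/2)·(41/9) + (1/2)·(-31/9) = 5/9.

5/9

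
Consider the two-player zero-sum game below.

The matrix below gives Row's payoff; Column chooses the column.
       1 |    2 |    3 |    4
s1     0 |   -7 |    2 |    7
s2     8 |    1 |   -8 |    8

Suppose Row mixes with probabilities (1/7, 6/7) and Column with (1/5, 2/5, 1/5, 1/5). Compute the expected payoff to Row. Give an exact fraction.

Against (1/5, 2/5, 1/5, 1/5), each row's expected payoff is s1: -1; s2: 2.
Taking the (1/7, 6/7)-weighted average: (1/7)·(-1) + (6/7)·(2) = 11/7.

11/7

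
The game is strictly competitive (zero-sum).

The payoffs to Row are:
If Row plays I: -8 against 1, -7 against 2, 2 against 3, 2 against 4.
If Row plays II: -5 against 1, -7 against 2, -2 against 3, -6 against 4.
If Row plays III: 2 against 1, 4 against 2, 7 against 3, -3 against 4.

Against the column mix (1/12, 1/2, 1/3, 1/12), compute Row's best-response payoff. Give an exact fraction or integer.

17/4

I: (-8)·(1/12) + (-7)·(1/2) + (2)·(1/3) + (2)·(1/12) = -10/3.
II: (-5)·(1/12) + (-7)·(1/2) + (-2)·(1/3) + (-6)·(1/12) = -61/12.
III: (2)·(1/12) + (4)·(1/2) + (7)·(1/3) + (-3)·(1/12) = 17/4.
The best pure response is III with expected payoff 17/4.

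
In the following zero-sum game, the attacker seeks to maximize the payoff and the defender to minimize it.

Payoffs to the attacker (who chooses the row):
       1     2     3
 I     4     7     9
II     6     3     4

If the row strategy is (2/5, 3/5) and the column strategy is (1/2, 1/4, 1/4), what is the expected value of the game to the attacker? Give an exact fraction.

21/4

Against (1/2, 1/4, 1/4), each row's expected payoff is I: 6; II: 19/4.
Taking the (2/5, 3/5)-weighted average: (2/5)·(6) + (3/5)·(19/4) = 21/4.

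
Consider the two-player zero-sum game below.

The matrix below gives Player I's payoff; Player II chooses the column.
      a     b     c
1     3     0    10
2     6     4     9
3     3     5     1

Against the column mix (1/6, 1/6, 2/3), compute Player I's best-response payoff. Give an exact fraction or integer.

23/3

1: (3)·(1/6) + (0)·(1/6) + (10)·(2/3) = 43/6.
2: (6)·(1/6) + (4)·(1/6) + (9)·(2/3) = 23/3.
3: (3)·(1/6) + (5)·(1/6) + (1)·(2/3) = 2.
The best pure response is 2 with expected payoff 23/3.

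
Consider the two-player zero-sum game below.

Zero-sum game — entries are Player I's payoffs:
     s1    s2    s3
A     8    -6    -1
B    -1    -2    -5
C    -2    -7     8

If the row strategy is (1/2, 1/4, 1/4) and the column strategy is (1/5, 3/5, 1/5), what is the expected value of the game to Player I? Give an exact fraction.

-49/20

Against (1/5, 3/5, 1/5), each row's expected payoff is A: -11/5; B: -12/5; C: -3.
Taking the (1/2, 1/4, 1/4)-weighted average: (1/2)·(-11/5) + (1/4)·(-12/5) + (1/4)·(-3) = -49/20.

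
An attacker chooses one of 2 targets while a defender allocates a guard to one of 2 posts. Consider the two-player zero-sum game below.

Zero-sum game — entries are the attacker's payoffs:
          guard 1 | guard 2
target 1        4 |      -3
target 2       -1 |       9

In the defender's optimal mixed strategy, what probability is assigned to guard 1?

12/17

Row minima are -3 and -1, so the attacker's maximin is -1; column maxima are 4 and 9, so the defender's minimax is 4. These differ, so the equilibrium is in mixed strategies.
Let the defender play guard 1 with probability q. The attacker is indifferent when 4q − 3(1−q) = −q + 9(1−q), giving q = 12/17.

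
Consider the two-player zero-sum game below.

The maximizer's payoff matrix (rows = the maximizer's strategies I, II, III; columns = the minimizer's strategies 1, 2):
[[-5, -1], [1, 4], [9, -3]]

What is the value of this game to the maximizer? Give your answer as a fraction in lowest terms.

13/5

Row I is strictly dominated by row II, so the maximizer never plays it.
The remaining 2×2 game on (II, III) × (1, 2) has no saddle point. Let the maximizer play II with probability p; indifference gives p + 9(1−p) = 4p − 3(1−p), so p = 4/5.
Similarly the minimizer's optimal q on 1 is 7/15, and the value is 1·(7/15) + (4)·(8/15) = 13/5.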